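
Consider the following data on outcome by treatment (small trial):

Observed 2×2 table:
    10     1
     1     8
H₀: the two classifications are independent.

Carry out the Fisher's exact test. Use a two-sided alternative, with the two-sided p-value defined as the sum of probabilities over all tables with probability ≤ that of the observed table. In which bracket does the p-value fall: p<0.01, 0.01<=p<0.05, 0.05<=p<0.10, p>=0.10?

Margins: r₁=11, r₂=9, c₁=11, c₂=9, n=20
p_obs = C(11,10)·C(9,1)/C(20,11); sum pmf over tables with pmf ≤ p_obs
p-value (two-sided) = 0.00092
→ bracket: p<0.01

p-value bracket: p<0.01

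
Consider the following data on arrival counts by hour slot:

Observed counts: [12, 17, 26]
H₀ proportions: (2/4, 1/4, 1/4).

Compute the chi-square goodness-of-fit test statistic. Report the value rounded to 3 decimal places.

test statistic = 20.418

n = 55; E_i = n·p_i = [27.50, 13.75, 13.75]
χ² = (12−27.50)²/27.50 + (17−13.75)²/13.75 + (26−13.75)²/13.75 = 20.4182
df = 2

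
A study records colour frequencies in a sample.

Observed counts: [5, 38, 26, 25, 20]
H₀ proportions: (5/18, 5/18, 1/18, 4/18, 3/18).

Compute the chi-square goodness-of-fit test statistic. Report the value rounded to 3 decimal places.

test statistic = 84.850

n = 114; E_i = n·p_i = [31.67, 31.67, 6.33, 25.33, 19.00]
χ² = (5−31.67)²/31.67 + (38−31.67)²/31.67 + (26−6.33)²/6.33 + (25−25.33)²/25.33 + (20−19.00)²/19.00 = 84.8500
df = 4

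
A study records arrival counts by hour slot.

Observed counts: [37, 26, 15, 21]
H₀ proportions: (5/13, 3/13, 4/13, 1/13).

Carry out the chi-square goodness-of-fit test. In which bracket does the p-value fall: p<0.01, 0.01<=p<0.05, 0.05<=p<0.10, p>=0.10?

p-value bracket: p<0.01

n = 99; E_i = n·p_i = [38.08, 22.85, 30.46, 7.62]
χ² = (37−38.08)²/38.08 + (26−22.85)²/22.85 + (15−30.46)²/30.46 + (21−7.62)²/7.62 = 31.8382
df = 3
p-value (upper-tail) = 0.00000
→ bracket: p<0.01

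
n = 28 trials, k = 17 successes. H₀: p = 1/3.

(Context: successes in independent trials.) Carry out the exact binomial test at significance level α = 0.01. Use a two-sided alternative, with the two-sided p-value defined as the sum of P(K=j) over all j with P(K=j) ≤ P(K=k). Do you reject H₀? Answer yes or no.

Exact binomial: n=28, k=17, p₀=1/3=0.3333
P(X=j) = C(n,j)·p₀^j·(1−p₀)^(n−j); p = Σ P(X=j) over j with P(X=j) ≤ P(X=17)
p-value (two-sided) = 0.00399
At α=0.01: p < α → reject H₀

reject H₀: yes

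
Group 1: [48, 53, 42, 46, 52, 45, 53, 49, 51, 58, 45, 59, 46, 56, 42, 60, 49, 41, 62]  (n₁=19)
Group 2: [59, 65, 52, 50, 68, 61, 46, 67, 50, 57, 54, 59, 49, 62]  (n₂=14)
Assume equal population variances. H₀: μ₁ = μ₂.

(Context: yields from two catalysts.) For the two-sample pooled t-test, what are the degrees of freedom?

degrees of freedom = 31

df = n₁ + n₂ − 2 = 19 + 14 − 2 = 31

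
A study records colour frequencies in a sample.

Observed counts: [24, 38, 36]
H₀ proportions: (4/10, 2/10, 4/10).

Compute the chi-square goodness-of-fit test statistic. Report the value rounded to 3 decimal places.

test statistic = 23.429

n = 98; E_i = n·p_i = [39.20, 19.60, 39.20]
χ² = (24−39.20)²/39.20 + (38−19.60)²/19.60 + (36−39.20)²/39.20 = 23.4286
df = 2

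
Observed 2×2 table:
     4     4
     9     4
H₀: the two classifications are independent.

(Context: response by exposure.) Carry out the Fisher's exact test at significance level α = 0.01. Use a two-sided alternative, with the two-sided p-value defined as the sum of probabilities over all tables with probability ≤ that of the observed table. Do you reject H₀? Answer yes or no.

Margins: r₁=8, r₂=13, c₁=13, c₂=8, n=21
p_obs = C(8,4)·C(13,9)/C(21,13); sum pmf over tables with pmf ≤ p_obs
p-value (two-sided) = 0.64582
At α=0.01: p ≥ α → fail to reject H₀

reject H₀: no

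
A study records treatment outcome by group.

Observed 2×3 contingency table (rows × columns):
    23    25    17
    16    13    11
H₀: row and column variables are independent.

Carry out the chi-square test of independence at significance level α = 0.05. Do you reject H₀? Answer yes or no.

Row totals [65, 40], col totals [39, 38, 28], n=105
χ² = (23−24.14)²/24.14 + (25−23.52)²/23.52 + (17−17.33)²/17.33 + (16−14.86)²/14.86 + (13−14.48)²/14.48 + (11−10.67)²/10.67 = 0.4020
df = 2
p-value (upper-tail) = 0.81791
At α=0.05: p ≥ α → fail to reject H₀

reject H₀: no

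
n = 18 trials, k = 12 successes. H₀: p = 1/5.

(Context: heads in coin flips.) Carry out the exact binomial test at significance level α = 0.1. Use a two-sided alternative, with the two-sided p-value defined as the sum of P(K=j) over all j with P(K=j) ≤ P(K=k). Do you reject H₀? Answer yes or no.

Exact binomial: n=18, k=12, p₀=1/5=0.2000
P(X=j) = C(n,j)·p₀^j·(1−p₀)^(n−j); p = Σ P(X=j) over j with P(X=j) ≤ P(X=12)
p-value (two-sided) = 0.00002
At α=0.1: p < α → reject H₀

reject H₀: yes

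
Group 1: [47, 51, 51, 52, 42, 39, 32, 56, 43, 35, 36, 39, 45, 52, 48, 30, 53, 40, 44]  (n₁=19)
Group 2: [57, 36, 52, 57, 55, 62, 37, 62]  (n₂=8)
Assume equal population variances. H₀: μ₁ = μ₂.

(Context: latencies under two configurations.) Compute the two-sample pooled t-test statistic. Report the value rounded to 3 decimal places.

x̄₁=43.947, s₁=7.575, n₁=19
x̄₂=52.250, s₂=10.278, n₂=8
s_p² = [18·7.575² + 7·10.278²]/25 = 70.8979
SE = √(s_p²·(1/19+1/8)) = 3.5488
t = (43.947−52.250)/3.5488 = -2.3396
df = 25

test statistic = -2.340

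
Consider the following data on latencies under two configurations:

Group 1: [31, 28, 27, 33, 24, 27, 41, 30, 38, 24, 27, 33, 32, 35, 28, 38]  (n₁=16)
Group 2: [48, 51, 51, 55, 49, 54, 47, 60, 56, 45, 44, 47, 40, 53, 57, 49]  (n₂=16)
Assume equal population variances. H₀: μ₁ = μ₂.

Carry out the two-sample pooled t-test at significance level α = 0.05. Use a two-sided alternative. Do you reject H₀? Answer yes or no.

x̄₁=31.000, s₁=5.086, n₁=16
x̄₂=50.375, s₂=5.290, n₂=16
s_p² = [15·5.086² + 15·5.290²]/30 = 26.9250
SE = √(s_p²·(1/16+1/16)) = 1.8346
t = (31.000−50.375)/1.8346 = -10.5611
df = 30
p-value (two-sided) = 0.00000
At α=0.05: p < α → reject H₀

reject H₀: yes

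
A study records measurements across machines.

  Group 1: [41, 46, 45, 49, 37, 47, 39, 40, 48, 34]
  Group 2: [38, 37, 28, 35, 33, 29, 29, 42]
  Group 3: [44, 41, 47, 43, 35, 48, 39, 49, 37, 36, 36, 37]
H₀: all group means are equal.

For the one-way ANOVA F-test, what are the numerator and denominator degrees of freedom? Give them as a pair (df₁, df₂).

degrees of freedom = [2, 27]

k = 3 groups, N = 30 total
df = (k−1, N−k) = (3−1, 30−3) = (2, 27)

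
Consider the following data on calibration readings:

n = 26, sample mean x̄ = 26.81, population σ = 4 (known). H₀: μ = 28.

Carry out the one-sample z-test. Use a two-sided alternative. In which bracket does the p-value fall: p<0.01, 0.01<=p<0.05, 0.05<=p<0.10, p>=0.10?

SE = σ/√n = 4/√26 = 0.7845
z = (x̄−μ₀)/SE = (26.81−28)/0.7845 = -1.5170
p-value (two-sided) = 0.12928
→ bracket: p>=0.10

p-value bracket: p>=0.10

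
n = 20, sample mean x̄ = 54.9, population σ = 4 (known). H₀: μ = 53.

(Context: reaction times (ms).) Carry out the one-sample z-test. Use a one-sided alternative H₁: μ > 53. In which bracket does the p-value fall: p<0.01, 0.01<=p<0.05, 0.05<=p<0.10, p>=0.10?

p-value bracket: 0.01<=p<0.05

SE = σ/√n = 4/√20 = 0.8944
z = (x̄−μ₀)/SE = (54.9−53)/0.8944 = 2.1243
p-value (one-sided, H₁ greater) = 0.01682
→ bracket: 0.01<=p<0.05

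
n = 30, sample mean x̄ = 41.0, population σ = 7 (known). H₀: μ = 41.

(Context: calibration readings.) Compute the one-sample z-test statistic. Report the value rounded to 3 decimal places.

test statistic = 0.000

SE = σ/√n = 7/√30 = 1.2780
z = (x̄−μ₀)/SE = (41.0−41)/1.2780 = 0.0000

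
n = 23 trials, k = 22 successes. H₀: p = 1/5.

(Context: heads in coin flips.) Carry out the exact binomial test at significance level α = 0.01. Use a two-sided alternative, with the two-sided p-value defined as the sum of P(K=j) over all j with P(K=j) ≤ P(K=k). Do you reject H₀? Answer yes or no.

reject H₀: yes

Exact binomial: n=23, k=22, p₀=1/5=0.2000
P(X=j) = C(n,j)·p₀^j·(1−p₀)^(n−j); p = Σ P(X=j) over j with P(X=j) ≤ P(X=22)
p-value (two-sided) = 0.00000
At α=0.01: p < α → reject H₀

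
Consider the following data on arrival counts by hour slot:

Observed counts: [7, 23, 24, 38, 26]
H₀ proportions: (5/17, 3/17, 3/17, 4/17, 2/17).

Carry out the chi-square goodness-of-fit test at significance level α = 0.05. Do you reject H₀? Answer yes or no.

n = 118; E_i = n·p_i = [34.71, 20.82, 20.82, 27.76, 13.88]
χ² = (7−34.71)²/34.71 + (23−20.82)²/20.82 + (24−20.82)²/20.82 + (38−27.76)²/27.76 + (26−13.88)²/13.88 = 37.1802
df = 4
p-value (upper-tail) = 0.00000
At α=0.05: p < α → reject H₀

reject H₀: yes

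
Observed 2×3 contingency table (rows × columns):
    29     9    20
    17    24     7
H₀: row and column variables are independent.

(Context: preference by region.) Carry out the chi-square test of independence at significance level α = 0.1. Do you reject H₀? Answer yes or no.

reject H₀: yes

Row totals [58, 48], col totals [46, 33, 27], n=106
χ² = (29−25.17)²/25.17 + (9−18.06)²/18.06 + (20−14.77)²/14.77 + (17−20.83)²/20.83 + (24−14.94)²/14.94 + (7−12.23)²/12.23 = 15.4016
df = 2
p-value (upper-tail) = 0.00045
At α=0.1: p < α → reject H₀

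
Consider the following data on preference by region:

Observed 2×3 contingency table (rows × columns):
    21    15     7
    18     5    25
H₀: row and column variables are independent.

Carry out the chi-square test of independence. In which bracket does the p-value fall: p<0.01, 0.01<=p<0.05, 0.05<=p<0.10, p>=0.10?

Row totals [43, 48], col totals [39, 20, 32], n=91
χ² = (21−18.43)²/18.43 + (15−9.45)²/9.45 + (7−15.12)²/15.12 + (18−20.57)²/20.57 + (5−10.55)²/10.55 + (25−16.88)²/16.88 = 15.1267
df = 2
p-value (upper-tail) = 0.00052
→ bracket: p<0.01

p-value bracket: p<0.01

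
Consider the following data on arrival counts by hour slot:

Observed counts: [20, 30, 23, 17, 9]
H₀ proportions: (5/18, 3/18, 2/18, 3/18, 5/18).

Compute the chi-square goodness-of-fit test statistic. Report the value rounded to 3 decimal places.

n = 99; E_i = n·p_i = [27.50, 16.50, 11.00, 16.50, 27.50]
χ² = (20−27.50)²/27.50 + (30−16.50)²/16.50 + (23−11.00)²/11.00 + (17−16.50)²/16.50 + (9−27.50)²/27.50 = 38.6424
df = 4

test statistic = 38.642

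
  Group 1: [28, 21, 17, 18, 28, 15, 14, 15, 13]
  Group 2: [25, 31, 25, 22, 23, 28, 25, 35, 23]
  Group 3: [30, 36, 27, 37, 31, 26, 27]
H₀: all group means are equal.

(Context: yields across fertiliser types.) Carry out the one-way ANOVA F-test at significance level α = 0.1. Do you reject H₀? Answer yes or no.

reject H₀: yes

Group means [18.78, 26.33, 30.57], grand mean 24.800
SSB = Σnᵢ(x̄ᵢ−x̄)² = 580.730; SSW = ΣΣ(x−x̄ᵢ)² = 527.270
MSB = 580.730/2 = 290.3651; MSW = 527.270/22 = 23.9668
F = MSB/MSW = 12.1153
df = (2, 22)
p-value (upper-tail) = 0.00028
At α=0.1: p < α → reject H₀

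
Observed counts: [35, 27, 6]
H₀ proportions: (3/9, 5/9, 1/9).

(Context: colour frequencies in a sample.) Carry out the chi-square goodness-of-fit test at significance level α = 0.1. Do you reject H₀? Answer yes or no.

n = 68; E_i = n·p_i = [22.67, 37.78, 7.56]
χ² = (35−22.67)²/22.67 + (27−37.78)²/37.78 + (6−7.56)²/7.56 = 10.1059
df = 2
p-value (upper-tail) = 0.00639
At α=0.1: p < α → reject H₀

reject H₀: yes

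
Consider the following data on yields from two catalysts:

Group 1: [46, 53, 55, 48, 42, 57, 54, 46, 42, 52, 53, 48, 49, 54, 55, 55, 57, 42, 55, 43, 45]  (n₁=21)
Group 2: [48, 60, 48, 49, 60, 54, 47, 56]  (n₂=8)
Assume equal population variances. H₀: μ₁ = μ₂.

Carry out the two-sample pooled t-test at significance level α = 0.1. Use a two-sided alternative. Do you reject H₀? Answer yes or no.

reject H₀: no

x̄₁=50.048, s₁=5.287, n₁=21
x̄₂=52.750, s₂=5.471, n₂=8
s_p² = [20·5.287² + 7·5.471²]/27 = 28.4612
SE = √(s_p²·(1/21+1/8)) = 2.2165
t = (50.048−52.750)/2.2165 = -1.2192
df = 27
p-value (two-sided) = 0.23331
At α=0.1: p ≥ α → fail to reject H₀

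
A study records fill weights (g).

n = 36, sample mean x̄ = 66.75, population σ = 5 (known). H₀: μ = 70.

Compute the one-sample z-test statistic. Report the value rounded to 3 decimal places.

SE = σ/√n = 5/√36 = 0.8333
z = (x̄−μ₀)/SE = (66.75−70)/0.8333 = -3.9000

test statistic = -3.900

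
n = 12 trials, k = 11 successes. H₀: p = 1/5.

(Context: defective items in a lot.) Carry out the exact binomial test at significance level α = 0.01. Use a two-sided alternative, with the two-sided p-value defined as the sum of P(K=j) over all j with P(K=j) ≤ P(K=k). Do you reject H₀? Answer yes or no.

reject H₀: yes

Exact binomial: n=12, k=11, p₀=1/5=0.2000
P(X=j) = C(n,j)·p₀^j·(1−p₀)^(n−j); p = Σ P(X=j) over j with P(X=j) ≤ P(X=11)
p-value (two-sided) = 0.00000
At α=0.01: p < α → reject H₀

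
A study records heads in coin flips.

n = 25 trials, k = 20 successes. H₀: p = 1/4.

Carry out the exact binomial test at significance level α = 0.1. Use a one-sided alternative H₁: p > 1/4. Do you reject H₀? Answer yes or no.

Exact binomial: n=25, k=20, p₀=1/4=0.2500
P(X≥20) from Σ C(n,i)·p₀^i·(1−p₀)^(n−i)
p-value (one-sided, H₁ greater) = 0.00000
At α=0.1: p < α → reject H₀

reject H₀: yes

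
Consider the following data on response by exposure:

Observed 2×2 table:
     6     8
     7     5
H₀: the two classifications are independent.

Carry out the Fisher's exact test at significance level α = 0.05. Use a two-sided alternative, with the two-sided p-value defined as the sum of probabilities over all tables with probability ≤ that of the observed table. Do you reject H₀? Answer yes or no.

reject H₀: no

Margins: r₁=14, r₂=12, c₁=13, c₂=13, n=26
p_obs = C(14,6)·C(12,7)/C(26,13); sum pmf over tables with pmf ≤ p_obs
p-value (two-sided) = 0.69510
At α=0.05: p ≥ α → fail to reject H₀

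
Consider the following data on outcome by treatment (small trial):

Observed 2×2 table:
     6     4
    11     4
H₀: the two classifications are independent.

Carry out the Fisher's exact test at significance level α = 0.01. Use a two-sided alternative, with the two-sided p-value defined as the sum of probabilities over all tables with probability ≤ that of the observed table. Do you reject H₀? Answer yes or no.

Margins: r₁=10, r₂=15, c₁=17, c₂=8, n=25
p_obs = C(10,6)·C(15,11)/C(25,17); sum pmf over tables with pmf ≤ p_obs
p-value (two-sided) = 0.66682
At α=0.01: p ≥ α → fail to reject H₀

reject H₀: no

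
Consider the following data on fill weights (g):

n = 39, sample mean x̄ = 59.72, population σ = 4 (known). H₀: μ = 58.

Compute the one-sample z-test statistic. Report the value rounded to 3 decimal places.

SE = σ/√n = 4/√39 = 0.6405
z = (x̄−μ₀)/SE = (59.72−58)/0.6405 = 2.6853

test statistic = 2.685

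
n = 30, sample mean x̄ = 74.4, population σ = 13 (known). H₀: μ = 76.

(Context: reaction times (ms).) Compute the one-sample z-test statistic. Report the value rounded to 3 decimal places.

SE = σ/√n = 13/√30 = 2.3735
z = (x̄−μ₀)/SE = (74.4−76)/2.3735 = -0.6741

test statistic = -0.674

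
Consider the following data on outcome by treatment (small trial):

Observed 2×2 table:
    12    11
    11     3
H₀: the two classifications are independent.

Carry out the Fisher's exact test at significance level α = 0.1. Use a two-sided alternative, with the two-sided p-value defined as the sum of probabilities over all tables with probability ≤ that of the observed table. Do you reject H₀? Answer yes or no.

reject H₀: no

Margins: r₁=23, r₂=14, c₁=23, c₂=14, n=37
p_obs = C(23,12)·C(14,11)/C(37,23); sum pmf over tables with pmf ≤ p_obs
p-value (two-sided) = 0.16572
At α=0.1: p ≥ α → fail to reject H₀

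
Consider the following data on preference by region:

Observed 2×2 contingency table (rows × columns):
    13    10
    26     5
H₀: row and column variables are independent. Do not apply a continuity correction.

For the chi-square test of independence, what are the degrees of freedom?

df = (r−1)(c−1) = (2−1)·(2−1) = 1

degrees of freedom = 1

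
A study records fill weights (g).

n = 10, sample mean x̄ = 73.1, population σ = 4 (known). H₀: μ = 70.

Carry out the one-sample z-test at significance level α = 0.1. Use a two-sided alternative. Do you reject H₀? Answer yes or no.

SE = σ/√n = 4/√10 = 1.2649
z = (x̄−μ₀)/SE = (73.1−70)/1.2649 = 2.4508
p-value (two-sided) = 0.01426
At α=0.1: p < α → reject H₀

reject H₀: yes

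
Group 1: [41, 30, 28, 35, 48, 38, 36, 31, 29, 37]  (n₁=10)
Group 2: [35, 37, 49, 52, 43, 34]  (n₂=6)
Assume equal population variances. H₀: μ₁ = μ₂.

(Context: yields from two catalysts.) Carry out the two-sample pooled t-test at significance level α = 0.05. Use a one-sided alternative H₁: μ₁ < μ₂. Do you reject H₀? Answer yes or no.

reject H₀: yes

x̄₁=35.300, s₁=6.183, n₁=10
x̄₂=41.667, s₂=7.581, n₂=6
s_p² = [9·6.183² + 5·7.581²]/14 = 45.1024
SE = √(s_p²·(1/10+1/6)) = 3.4680
t = (35.300−41.667)/3.4680 = -1.8358
df = 14
p-value (one-sided, H₁ less) = 0.04386
At α=0.05: p < α → reject H₀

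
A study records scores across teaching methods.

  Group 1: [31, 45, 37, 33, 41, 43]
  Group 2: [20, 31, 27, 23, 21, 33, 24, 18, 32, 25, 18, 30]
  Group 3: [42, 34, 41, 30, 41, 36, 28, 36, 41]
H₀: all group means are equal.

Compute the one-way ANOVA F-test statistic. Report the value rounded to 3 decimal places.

Group means [38.33, 25.17, 36.56], grand mean 31.889
SSB = Σnᵢ(x̄ᵢ−x̄)² = 987.444; SSW = ΣΣ(x−x̄ᵢ)² = 691.222
MSB = 987.444/2 = 493.7222; MSW = 691.222/24 = 28.8009
F = MSB/MSW = 17.1426
df = (2, 24)

test statistic = 17.143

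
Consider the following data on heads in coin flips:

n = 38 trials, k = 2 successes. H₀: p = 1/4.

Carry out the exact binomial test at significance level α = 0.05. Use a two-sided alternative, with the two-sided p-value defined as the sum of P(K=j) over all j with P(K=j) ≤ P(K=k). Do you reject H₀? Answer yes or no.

Exact binomial: n=38, k=2, p₀=1/4=0.2500
P(X=j) = C(n,j)·p₀^j·(1−p₀)^(n−j); p = Σ P(X=j) over j with P(X=j) ≤ P(X=2)
p-value (two-sided) = 0.00242
At α=0.05: p < α → reject H₀

reject H₀: yes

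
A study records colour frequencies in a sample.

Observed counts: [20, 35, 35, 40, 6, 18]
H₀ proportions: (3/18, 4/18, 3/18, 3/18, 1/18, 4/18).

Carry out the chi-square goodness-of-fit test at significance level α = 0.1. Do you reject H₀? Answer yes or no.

reject H₀: yes

n = 154; E_i = n·p_i = [25.67, 34.22, 25.67, 25.67, 8.56, 34.22]
χ² = (20−25.67)²/25.67 + (35−34.22)²/34.22 + (35−25.67)²/25.67 + (40−25.67)²/25.67 + (6−8.56)²/8.56 + (18−34.22)²/34.22 = 21.1201
df = 5
p-value (upper-tail) = 0.00077
At α=0.1: p < α → reject H₀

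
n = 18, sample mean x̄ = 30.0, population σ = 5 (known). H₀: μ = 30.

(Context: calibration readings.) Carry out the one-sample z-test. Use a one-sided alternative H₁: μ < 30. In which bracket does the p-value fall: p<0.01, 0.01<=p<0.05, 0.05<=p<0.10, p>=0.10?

SE = σ/√n = 5/√18 = 1.1785
z = (x̄−μ₀)/SE = (30.0−30)/1.1785 = 0.0000
p-value (one-sided, H₁ less) = 0.50000
→ bracket: p>=0.10

p-value bracket: p>=0.10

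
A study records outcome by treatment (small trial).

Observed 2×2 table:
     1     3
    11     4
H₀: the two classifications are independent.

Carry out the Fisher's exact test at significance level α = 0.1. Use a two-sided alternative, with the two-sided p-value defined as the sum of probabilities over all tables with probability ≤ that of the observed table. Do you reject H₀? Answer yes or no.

Margins: r₁=4, r₂=15, c₁=12, c₂=7, n=19
p_obs = C(4,1)·C(15,11)/C(19,12); sum pmf over tables with pmf ≤ p_obs
p-value (two-sided) = 0.11739
At α=0.1: p ≥ α → fail to reject H₀

reject H₀: no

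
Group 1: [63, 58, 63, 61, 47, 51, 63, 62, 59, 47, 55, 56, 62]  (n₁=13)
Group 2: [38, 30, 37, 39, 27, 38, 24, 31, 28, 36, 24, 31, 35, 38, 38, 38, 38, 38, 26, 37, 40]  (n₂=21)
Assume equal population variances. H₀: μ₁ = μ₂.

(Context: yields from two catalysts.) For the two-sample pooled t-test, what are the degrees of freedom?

df = n₁ + n₂ − 2 = 13 + 21 − 2 = 32

degrees of freedom = 32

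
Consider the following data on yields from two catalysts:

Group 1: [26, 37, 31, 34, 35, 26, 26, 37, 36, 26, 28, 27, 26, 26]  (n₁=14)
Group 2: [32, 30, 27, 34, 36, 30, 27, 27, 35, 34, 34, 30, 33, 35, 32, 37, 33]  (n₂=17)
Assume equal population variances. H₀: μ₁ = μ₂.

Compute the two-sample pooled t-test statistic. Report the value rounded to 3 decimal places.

test statistic = -1.448

x̄₁=30.071, s₁=4.682, n₁=14
x̄₂=32.118, s₂=3.160, n₂=17
s_p² = [13·4.682² + 16·3.160²]/29 = 15.3343
SE = √(s_p²·(1/14+1/17)) = 1.4133
t = (30.071−32.118)/1.4133 = -1.4479
df = 29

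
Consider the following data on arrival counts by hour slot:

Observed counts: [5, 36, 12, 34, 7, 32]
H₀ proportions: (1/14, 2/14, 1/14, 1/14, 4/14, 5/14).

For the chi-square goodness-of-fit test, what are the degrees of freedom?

degrees of freedom = 5

df = k − 1 = 6 − 1 = 5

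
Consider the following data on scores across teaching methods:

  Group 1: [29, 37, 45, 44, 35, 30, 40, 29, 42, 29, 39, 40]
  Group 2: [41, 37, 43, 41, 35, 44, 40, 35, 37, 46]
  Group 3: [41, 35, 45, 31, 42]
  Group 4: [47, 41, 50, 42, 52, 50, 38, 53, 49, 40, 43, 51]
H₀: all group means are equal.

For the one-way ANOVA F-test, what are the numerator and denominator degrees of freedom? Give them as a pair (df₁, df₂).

k = 4 groups, N = 39 total
df = (k−1, N−k) = (4−1, 39−4) = (3, 35)

degrees of freedom = [3, 35]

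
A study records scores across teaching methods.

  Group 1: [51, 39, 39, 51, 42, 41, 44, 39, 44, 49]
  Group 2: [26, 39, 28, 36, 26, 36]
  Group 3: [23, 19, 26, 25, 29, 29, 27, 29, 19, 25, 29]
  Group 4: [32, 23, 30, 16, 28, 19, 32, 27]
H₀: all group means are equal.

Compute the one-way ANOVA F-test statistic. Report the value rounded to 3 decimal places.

test statistic = 29.228

Group means [43.90, 31.83, 25.45, 25.88], grand mean 31.914
SSB = Σnᵢ(x̄ᵢ−x̄)² = 2187.407; SSW = ΣΣ(x−x̄ᵢ)² = 773.336
MSB = 2187.407/3 = 729.1358; MSW = 773.336/31 = 24.9463
F = MSB/MSW = 29.2282
df = (3, 31)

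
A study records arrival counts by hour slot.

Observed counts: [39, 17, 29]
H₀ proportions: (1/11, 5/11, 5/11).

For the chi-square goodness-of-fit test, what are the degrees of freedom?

df = k − 1 = 3 − 1 = 2

degrees of freedom = 2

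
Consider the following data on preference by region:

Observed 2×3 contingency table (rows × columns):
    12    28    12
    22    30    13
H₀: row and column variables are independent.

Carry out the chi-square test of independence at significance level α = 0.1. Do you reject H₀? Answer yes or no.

Row totals [52, 65], col totals [34, 58, 25], n=117
χ² = (12−15.11)²/15.11 + (28−25.78)²/25.78 + (12−11.11)²/11.11 + (22−18.89)²/18.89 + (30−32.22)²/32.22 + (13−13.89)²/13.89 = 1.6258
df = 2
p-value (upper-tail) = 0.44358
At α=0.1: p ≥ α → fail to reject H₀

reject H₀: no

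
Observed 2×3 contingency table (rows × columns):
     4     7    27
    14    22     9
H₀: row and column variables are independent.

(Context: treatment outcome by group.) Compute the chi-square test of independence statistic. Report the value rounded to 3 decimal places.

Row totals [38, 45], col totals [18, 29, 36], n=83
χ² = (4−8.24)²/8.24 + (7−13.28)²/13.28 + (27−16.48)²/16.48 + (14−9.76)²/9.76 + (22−15.72)²/15.72 + (9−19.52)²/19.52 = 21.8794
df = 2

test statistic = 21.879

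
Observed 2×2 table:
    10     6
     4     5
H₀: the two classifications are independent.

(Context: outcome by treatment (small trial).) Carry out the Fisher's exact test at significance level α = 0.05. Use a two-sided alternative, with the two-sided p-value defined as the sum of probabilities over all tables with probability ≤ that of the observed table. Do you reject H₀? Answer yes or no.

reject H₀: no

Margins: r₁=16, r₂=9, c₁=14, c₂=11, n=25
p_obs = C(16,10)·C(9,4)/C(25,14); sum pmf over tables with pmf ≤ p_obs
p-value (two-sided) = 0.43408
At α=0.05: p ≥ α → fail to reject H₀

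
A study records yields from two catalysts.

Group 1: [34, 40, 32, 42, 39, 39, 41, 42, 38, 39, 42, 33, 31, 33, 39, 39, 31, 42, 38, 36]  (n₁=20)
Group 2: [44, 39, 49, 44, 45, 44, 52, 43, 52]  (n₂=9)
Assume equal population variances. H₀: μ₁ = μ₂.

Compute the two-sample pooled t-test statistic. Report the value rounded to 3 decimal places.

test statistic = -5.152

x̄₁=37.500, s₁=3.846, n₁=20
x̄₂=45.778, s₂=4.353, n₂=9
s_p² = [19·3.846² + 8·4.353²]/27 = 16.0206
SE = √(s_p²·(1/20+1/9)) = 1.6066
t = (37.500−45.778)/1.6066 = -5.1524
df = 27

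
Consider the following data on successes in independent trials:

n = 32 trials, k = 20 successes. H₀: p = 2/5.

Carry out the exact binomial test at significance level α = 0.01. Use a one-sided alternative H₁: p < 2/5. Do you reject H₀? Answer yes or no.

Exact binomial: n=32, k=20, p₀=2/5=0.4000
P(X≤20) from Σ C(n,i)·p₀^i·(1−p₀)^(n−i)
p-value (one-sided, H₁ less) = 0.99699
At α=0.01: p ≥ α → fail to reject H₀

reject H₀: no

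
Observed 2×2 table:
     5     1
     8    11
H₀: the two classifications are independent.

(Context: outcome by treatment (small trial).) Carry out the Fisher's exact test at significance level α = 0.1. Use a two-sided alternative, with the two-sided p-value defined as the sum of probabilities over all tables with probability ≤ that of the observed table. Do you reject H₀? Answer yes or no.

Margins: r₁=6, r₂=19, c₁=13, c₂=12, n=25
p_obs = C(6,5)·C(19,8)/C(25,13); sum pmf over tables with pmf ≤ p_obs
p-value (two-sided) = 0.16025
At α=0.1: p ≥ α → fail to reject H₀

reject H₀: no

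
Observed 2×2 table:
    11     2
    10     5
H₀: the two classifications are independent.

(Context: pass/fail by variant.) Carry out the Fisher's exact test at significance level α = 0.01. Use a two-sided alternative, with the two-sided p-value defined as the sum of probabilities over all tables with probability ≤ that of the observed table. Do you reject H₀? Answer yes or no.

Margins: r₁=13, r₂=15, c₁=21, c₂=7, n=28
p_obs = C(13,11)·C(15,10)/C(28,21); sum pmf over tables with pmf ≤ p_obs
p-value (two-sided) = 0.39553
At α=0.01: p ≥ α → fail to reject H₀

reject H₀: no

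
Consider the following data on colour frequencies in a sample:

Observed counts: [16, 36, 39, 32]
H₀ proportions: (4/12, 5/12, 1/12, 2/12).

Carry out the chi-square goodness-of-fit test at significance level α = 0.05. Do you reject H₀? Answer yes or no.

reject H₀: yes

n = 123; E_i = n·p_i = [41.00, 51.25, 10.25, 20.50]
χ² = (16−41.00)²/41.00 + (36−51.25)²/51.25 + (39−10.25)²/10.25 + (32−20.50)²/20.50 = 106.8732
df = 3
p-value (upper-tail) = 0.00000
At α=0.05: p < α → reject H₀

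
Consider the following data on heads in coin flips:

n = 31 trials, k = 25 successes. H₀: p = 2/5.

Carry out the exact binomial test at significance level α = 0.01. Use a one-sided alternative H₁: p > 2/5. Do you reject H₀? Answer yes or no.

reject H₀: yes

Exact binomial: n=31, k=25, p₀=2/5=0.4000
P(X≥25) from Σ C(n,i)·p₀^i·(1−p₀)^(n−i)
p-value (one-sided, H₁ greater) = 0.00000
At α=0.01: p < α → reject H₀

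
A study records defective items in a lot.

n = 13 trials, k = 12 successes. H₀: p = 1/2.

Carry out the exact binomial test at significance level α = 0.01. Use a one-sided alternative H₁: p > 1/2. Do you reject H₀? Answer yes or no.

reject H₀: yes

Exact binomial: n=13, k=12, p₀=1/2=0.5000
P(X≥12) from Σ C(n,i)·p₀^i·(1−p₀)^(n−i)
p-value (one-sided, H₁ greater) = 0.00171
At α=0.01: p < α → reject H₀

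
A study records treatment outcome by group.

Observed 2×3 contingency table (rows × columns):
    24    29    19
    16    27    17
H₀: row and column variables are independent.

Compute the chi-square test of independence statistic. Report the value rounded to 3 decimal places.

test statistic = 0.697

Row totals [72, 60], col totals [40, 56, 36], n=132
χ² = (24−21.82)²/21.82 + (29−30.55)²/30.55 + (19−19.64)²/19.64 + (16−18.18)²/18.18 + (27−25.45)²/25.45 + (17−16.36)²/16.36 = 0.6974
df = 2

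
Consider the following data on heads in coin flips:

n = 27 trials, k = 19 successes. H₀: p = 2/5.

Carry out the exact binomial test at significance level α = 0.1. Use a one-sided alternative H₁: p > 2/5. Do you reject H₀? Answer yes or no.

reject H₀: yes

Exact binomial: n=27, k=19, p₀=2/5=0.4000
P(X≥19) from Σ C(n,i)·p₀^i·(1−p₀)^(n−i)
p-value (one-sided, H₁ greater) = 0.00137
At α=0.1: p < α → reject H₀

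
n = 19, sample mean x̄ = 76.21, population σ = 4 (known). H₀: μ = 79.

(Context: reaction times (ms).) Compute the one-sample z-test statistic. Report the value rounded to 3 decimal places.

SE = σ/√n = 4/√19 = 0.9177
z = (x̄−μ₀)/SE = (76.21−79)/0.9177 = -3.0403

test statistic = -3.040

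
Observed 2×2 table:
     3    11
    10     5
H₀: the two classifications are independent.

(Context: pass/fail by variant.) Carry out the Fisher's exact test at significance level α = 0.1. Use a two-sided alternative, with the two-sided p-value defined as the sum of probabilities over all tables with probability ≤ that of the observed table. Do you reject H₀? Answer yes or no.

Margins: r₁=14, r₂=15, c₁=13, c₂=16, n=29
p_obs = C(14,3)·C(15,10)/C(29,13); sum pmf over tables with pmf ≤ p_obs
p-value (two-sided) = 0.02533
At α=0.1: p < α → reject H₀

reject H₀: yes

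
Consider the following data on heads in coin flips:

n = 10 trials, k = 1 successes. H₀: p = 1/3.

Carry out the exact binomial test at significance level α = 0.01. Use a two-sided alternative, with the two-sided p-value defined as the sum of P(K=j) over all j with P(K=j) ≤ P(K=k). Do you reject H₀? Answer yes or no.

reject H₀: no

Exact binomial: n=10, k=1, p₀=1/3=0.3333
P(X=j) = C(n,j)·p₀^j·(1−p₀)^(n−j); p = Σ P(X=j) over j with P(X=j) ≤ P(X=1)
p-value (two-sided) = 0.18061
At α=0.01: p ≥ α → fail to reject H₀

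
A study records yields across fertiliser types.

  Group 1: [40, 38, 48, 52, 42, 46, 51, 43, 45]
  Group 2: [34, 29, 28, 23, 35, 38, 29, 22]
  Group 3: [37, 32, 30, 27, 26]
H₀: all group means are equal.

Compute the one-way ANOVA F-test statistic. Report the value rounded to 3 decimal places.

Group means [45.00, 29.75, 30.40], grand mean 36.136
SSB = Σnᵢ(x̄ᵢ−x̄)² = 1197.891; SSW = ΣΣ(x−x̄ᵢ)² = 482.700
MSB = 1197.891/2 = 598.9455; MSW = 482.700/19 = 25.4053
F = MSB/MSW = 23.5756
df = (2, 19)

test statistic = 23.576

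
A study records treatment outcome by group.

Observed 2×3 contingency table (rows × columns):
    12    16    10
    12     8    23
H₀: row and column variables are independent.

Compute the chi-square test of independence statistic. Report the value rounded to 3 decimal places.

Row totals [38, 43], col totals [24, 24, 33], n=81
χ² = (12−11.26)²/11.26 + (16−11.26)²/11.26 + (10−15.48)²/15.48 + (12−12.74)²/12.74 + (8−12.74)²/12.74 + (23−17.52)²/17.52 = 7.5078
df = 2

test statistic = 7.508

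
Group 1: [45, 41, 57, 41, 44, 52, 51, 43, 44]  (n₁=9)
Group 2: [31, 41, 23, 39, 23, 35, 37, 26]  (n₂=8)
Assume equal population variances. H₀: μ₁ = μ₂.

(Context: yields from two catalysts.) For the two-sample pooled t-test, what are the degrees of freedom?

degrees of freedom = 15

df = n₁ + n₂ − 2 = 9 + 8 − 2 = 15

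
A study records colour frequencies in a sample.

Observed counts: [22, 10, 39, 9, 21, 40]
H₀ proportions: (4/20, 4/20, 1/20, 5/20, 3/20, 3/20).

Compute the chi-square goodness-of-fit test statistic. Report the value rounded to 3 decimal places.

n = 141; E_i = n·p_i = [28.20, 28.20, 7.05, 35.25, 21.15, 21.15]
χ² = (22−28.20)²/28.20 + (10−28.20)²/28.20 + (39−7.05)²/7.05 + (9−35.25)²/35.25 + (21−21.15)²/21.15 + (40−21.15)²/21.15 = 194.2530
df = 5

test statistic = 194.253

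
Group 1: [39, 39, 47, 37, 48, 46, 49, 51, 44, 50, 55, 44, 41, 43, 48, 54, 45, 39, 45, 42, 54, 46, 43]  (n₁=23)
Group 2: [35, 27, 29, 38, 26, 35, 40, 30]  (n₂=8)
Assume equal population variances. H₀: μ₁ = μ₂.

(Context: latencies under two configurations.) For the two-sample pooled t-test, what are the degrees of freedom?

df = n₁ + n₂ − 2 = 23 + 8 − 2 = 29

degrees of freedom = 29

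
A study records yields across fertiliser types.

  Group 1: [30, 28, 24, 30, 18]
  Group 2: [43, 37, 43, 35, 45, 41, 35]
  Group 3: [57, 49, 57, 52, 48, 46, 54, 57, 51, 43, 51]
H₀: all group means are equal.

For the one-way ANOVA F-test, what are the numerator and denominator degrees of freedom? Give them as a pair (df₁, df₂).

degrees of freedom = [2, 20]

k = 3 groups, N = 23 total
df = (k−1, N−k) = (3−1, 23−3) = (2, 20)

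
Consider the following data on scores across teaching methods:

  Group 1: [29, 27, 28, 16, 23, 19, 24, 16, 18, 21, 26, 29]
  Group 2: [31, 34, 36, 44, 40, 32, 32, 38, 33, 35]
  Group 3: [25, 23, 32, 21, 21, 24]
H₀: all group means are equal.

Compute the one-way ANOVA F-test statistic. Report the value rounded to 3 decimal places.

Group means [23.00, 35.50, 24.33], grand mean 27.750
SSB = Σnᵢ(x̄ᵢ−x̄)² = 941.417; SSW = ΣΣ(x−x̄ᵢ)² = 501.833
MSB = 941.417/2 = 470.7083; MSW = 501.833/25 = 20.0733
F = MSB/MSW = 23.4494
df = (2, 25)

test statistic = 23.449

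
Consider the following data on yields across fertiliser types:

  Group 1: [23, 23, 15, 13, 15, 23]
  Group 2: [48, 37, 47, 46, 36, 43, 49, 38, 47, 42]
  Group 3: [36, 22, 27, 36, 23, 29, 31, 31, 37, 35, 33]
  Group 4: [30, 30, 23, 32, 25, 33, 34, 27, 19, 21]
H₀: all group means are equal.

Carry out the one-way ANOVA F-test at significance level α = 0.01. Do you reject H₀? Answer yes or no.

reject H₀: yes

Group means [18.67, 43.30, 30.91, 27.40], grand mean 31.324
SSB = Σnᵢ(x̄ᵢ−x̄)² = 2551.366; SSW = ΣΣ(x−x̄ᵢ)² = 844.742
MSB = 2551.366/3 = 850.4552; MSW = 844.742/33 = 25.5983
F = MSB/MSW = 33.2232
df = (3, 33)
p-value (upper-tail) = 0.00000
At α=0.01: p < α → reject H₀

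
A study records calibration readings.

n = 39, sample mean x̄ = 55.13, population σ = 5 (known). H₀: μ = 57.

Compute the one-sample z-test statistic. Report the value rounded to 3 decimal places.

SE = σ/√n = 5/√39 = 0.8006
z = (x̄−μ₀)/SE = (55.13−57)/0.8006 = -2.3356

test statistic = -2.336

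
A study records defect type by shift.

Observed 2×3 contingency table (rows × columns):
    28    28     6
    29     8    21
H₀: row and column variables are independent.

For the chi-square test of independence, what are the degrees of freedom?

df = (r−1)(c−1) = (2−1)·(3−1) = 2

degrees of freedom = 2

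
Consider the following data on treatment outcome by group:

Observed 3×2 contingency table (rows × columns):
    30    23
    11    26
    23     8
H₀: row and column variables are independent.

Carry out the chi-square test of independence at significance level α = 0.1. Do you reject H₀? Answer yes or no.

Row totals [53, 37, 31], col totals [64, 57], n=121
χ² = (30−28.03)²/28.03 + (23−24.97)²/24.97 + (11−19.57)²/19.57 + (26−17.43)²/17.43 + (23−16.40)²/16.40 + (8−14.60)²/14.60 = 13.9053
df = 2
p-value (upper-tail) = 0.00096
At α=0.1: p < α → reject H₀

reject H₀: yes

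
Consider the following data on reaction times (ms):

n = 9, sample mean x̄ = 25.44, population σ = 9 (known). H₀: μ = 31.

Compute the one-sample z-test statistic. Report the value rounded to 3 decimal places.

test statistic = -1.853

SE = σ/√n = 9/√9 = 3.0000
z = (x̄−μ₀)/SE = (25.44−31)/3.0000 = -1.8533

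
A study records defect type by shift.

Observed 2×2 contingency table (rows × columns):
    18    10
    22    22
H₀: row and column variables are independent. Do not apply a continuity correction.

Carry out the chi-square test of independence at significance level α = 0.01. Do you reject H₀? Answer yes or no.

Row totals [28, 44], col totals [40, 32], n=72
χ² = (18−15.56)²/15.56 + (10−12.44)²/12.44 + (22−24.44)²/24.44 + (22−19.56)²/19.56 = 1.4143
df = 1
p-value (upper-tail) = 0.23435
At α=0.01: p ≥ α → fail to reject H₀

reject H₀: no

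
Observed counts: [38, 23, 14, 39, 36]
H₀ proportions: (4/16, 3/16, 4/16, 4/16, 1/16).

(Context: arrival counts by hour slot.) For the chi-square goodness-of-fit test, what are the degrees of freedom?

df = k − 1 = 5 − 1 = 4

degrees of freedom = 4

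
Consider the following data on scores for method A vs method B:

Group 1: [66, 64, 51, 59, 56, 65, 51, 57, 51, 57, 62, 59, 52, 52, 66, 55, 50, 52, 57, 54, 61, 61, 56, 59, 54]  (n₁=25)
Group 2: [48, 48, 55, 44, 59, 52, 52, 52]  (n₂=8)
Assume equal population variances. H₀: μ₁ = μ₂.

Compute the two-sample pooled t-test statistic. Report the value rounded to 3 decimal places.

test statistic = 2.919

x̄₁=57.080, s₁=4.999, n₁=25
x̄₂=51.250, s₂=4.621, n₂=8
s_p² = [24·4.999² + 7·4.621²]/31 = 24.1723
SE = √(s_p²·(1/25+1/8)) = 1.9971
t = (57.080−51.250)/1.9971 = 2.9192
df = 31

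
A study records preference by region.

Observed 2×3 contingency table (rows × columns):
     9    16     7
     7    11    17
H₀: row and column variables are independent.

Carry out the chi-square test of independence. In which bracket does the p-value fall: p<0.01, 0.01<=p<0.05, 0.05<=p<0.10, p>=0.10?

p-value bracket: 0.05<=p<0.10

Row totals [32, 35], col totals [16, 27, 24], n=67
χ² = (9−7.64)²/7.64 + (16−12.90)²/12.90 + (7−11.46)²/11.46 + (7−8.36)²/8.36 + (11−14.10)²/14.10 + (17−12.54)²/12.54 = 5.2187
df = 2
p-value (upper-tail) = 0.07358
→ bracket: 0.05<=p<0.10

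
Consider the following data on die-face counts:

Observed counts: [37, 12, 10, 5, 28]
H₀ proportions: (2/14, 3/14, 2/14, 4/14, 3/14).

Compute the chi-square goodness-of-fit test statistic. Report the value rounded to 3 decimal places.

test statistic = 67.795

n = 92; E_i = n·p_i = [13.14, 19.71, 13.14, 26.29, 19.71]
χ² = (37−13.14)²/13.14 + (12−19.71)²/19.71 + (10−13.14)²/13.14 + (5−26.29)²/26.29 + (28−19.71)²/19.71 = 67.7953
df = 4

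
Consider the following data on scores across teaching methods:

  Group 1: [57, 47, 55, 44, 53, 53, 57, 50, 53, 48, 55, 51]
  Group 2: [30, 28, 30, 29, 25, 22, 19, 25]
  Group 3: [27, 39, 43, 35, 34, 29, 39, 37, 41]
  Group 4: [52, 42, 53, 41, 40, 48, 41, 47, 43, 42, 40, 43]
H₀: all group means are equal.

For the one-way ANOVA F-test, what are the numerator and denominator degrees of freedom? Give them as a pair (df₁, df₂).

k = 4 groups, N = 41 total
df = (k−1, N−k) = (4−1, 41−4) = (3, 37)

degrees of freedom = [3, 37]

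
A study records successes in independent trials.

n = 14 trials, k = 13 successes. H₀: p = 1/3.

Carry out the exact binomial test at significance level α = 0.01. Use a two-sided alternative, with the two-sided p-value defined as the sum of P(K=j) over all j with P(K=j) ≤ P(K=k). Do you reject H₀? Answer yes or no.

reject H₀: yes

Exact binomial: n=14, k=13, p₀=1/3=0.3333
P(X=j) = C(n,j)·p₀^j·(1−p₀)^(n−j); p = Σ P(X=j) over j with P(X=j) ≤ P(X=13)
p-value (two-sided) = 0.00001
At α=0.01: p < α → reject H₀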